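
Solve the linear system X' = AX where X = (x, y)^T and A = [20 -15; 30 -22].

Coefficient matrix A = [[20, -15], [30, -22]].
Characteristic polynomial det(A - λI) = λ^2 + 2λ + 10 = 0.
Eigenvalues λ = -1 ± 3i (complex conjugate pair).
For λ=-1+3i: an eigenvector is (-1,-1) - i(-2,-3) = (-1 + 2i, -1 + 3i).
A real fundamental pair from Re and Im of e^((-1+3i)t)v: X_1 = e^(-t)(cos(3t)·(-1,-1) + sin(3t)·(-2,-3)), X_2 = e^(-t)(sin(3t)·(-1,-1) - cos(3t)·(-2,-3)).
General solution: K_1X_1 + K_2X_2.

x(t) = -2K_1e^(-t)sin(3t) - K_1e^(-t)cos(3t) - K_2e^(-t)sin(3t) + 2K_2e^(-t)cos(3t), y(t) = -3K_1e^(-t)sin(3t) - K_1e^(-t)cos(3t) - K_2e^(-t)sin(3t) + 3K_2e^(-t)cos(3t)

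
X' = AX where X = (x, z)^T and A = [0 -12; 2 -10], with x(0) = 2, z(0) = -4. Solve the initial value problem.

x(t) = 30e^(-4t) - 28e^(-6t), z(t) = 10e^(-4t) - 14e^(-6t)

Coefficient matrix A = [[0, -12], [2, -10]].
Characteristic polynomial det(A - λI) = λ^2 + 10λ + 24 = 0.
Eigenvalues λ = -6, -4.
For λ=-6: (A-λI) row 1 is [6, -12], so an eigenvector is (2, 1).
For λ=-4: (A-λI) row 1 is [4, -12], so an eigenvector is (3, 1).
General solution: C_1e^(-6t)(2,1) + C_2e^(-4t)(3,1).
Applying x(0)=2, z(0)=-4 gives C_1=-14, C_2=10.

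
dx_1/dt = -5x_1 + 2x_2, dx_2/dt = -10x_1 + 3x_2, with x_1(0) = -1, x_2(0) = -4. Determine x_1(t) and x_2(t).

x_1(t) = -2e^(-t)sin(2t) - e^(-t)cos(2t), x_2(t) = -3e^(-t)sin(2t) - 4e^(-t)cos(2t)

Coefficient matrix A = [[-5, 2], [-10, 3]].
Characteristic polynomial det(A - λI) = λ^2 + 2λ + 5 = 0.
Eigenvalues λ = -1 ± 2i (complex conjugate pair).
For λ=-1+2i: an eigenvector is (1,2) - i(0,-1) = (1, 2 + i).
A real fundamental pair from Re and Im of e^((-1+2i)t)v: X_1 = e^(-t)(cos(2t)·(1,2) + sin(2t)·(0,-1)), X_2 = e^(-t)(sin(2t)·(1,2) - cos(2t)·(0,-1)).
General solution: c_1X_1 + c_2X_2.
Applying x_1(0)=-1, x_2(0)=-4 gives c_1=-1, c_2=-2.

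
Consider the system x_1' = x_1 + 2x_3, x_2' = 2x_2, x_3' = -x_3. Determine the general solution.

x_1(t) = c_2e^(t) - c_3e^(-t), x_2(t) = c_1e^(2t), x_3(t) = c_3e^(-t)

Coefficient matrix A = [[1, 0, 2], [0, 2, 0], [0, 0, -1]].
det(A - λI) = 0 gives eigenvalues λ = 2, 1, -1.
For λ=2: eigenvector (0,1,0).
For λ=1: eigenvector (1,0,0).
For λ=-1: eigenvector (-1,0,1).
General solution: c_1e^(2t)(0,1,0) + c_2e^(t)(1,0,0) + c_3e^(-t)(-1,0,1).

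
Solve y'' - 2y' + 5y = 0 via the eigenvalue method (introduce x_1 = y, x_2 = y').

y(t) = K_1e^(t)cos(2t) + K_2e^(t)sin(2t)

Let x_1 = y, x_2 = y'. Then x_1' = x_2 and x_2' = -5x_1 + 2x_2.
A = [[0,1],[-5,2]]; det(A-λI) = λ^2 - 2λ + 5.
Eigenvalues λ = 1 ± 2i.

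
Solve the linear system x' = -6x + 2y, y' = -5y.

Coefficient matrix A = [[-6, 2], [0, -5]].
Characteristic polynomial det(A - λI) = λ^2 + 11λ + 30 = 0.
Eigenvalues λ = -5, -6.
For λ=-5: (A-λI) row 1 is [-1, 2], so an eigenvector is (2, 1).
For λ=-6: (A-λI) row 1 is [0, 2], so an eigenvector is (-1, 0).
General solution: K_1e^(-5t)(2,1) + K_2e^(-6t)(-1,0).

x(t) = 2K_1e^(-5t) - K_2e^(-6t), y(t) = K_1e^(-5t)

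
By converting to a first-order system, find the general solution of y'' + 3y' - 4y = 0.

Let x_1 = y, x_2 = y'. Then x_1' = x_2 and x_2' = 4x_1 - 3x_2.
A = [[0,1],[4,-3]]; det(A-λI) = λ^2 + 3λ - 4.
Eigenvalues λ = -4, 1 with eigenvectors (1,-4), (1,1).

y(t) = c_1e^(-4t) + c_2e^(t)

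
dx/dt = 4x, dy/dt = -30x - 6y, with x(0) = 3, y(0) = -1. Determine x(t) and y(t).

Coefficient matrix A = [[4, 0], [-30, -6]].
Characteristic polynomial det(A - λI) = λ^2 + 2λ - 24 = 0.
Eigenvalues λ = -6, 4.
For λ=-6: (A-λI) row 1 is [10, 0], so an eigenvector is (0, 1).
For λ=4: (A-λI) row 2 is [-30, -10], so an eigenvector is (-1, 3).
General solution: K_1e^(-6t)(0,1) + K_2e^(4t)(-1,3).
Applying x(0)=3, y(0)=-1 gives K_1=8, K_2=-3.

x(t) = 3e^(4t), y(t) = -9e^(4t) + 8e^(-6t)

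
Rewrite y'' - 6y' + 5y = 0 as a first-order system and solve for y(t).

y(t) = c_1e^(5t) + c_2e^(t)

Let x_1 = y, x_2 = y'. Then x_1' = x_2 and x_2' = -5x_1 + 6x_2.
A = [[0,1],[-5,6]]; det(A-λI) = λ^2 - 6λ + 5.
Eigenvalues λ = 5, 1 with eigenvectors (1,5), (1,1).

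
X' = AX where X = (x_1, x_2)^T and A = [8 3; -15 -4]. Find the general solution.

x_1(t) = -K_1e^(2t)sin(3t) + K_2e^(2t)cos(3t), x_2(t) = 2K_1e^(2t)sin(3t) - K_1e^(2t)cos(3t) - K_2e^(2t)sin(3t) - 2K_2e^(2t)cos(3t)

Coefficient matrix A = [[8, 3], [-15, -4]].
Characteristic polynomial det(A - λI) = λ^2 - 4λ + 13 = 0.
Eigenvalues λ = 2 ± 3i (complex conjugate pair).
For λ=2+3i: an eigenvector is (0,-1) - i(-1,2) = (0 + i, -1 - 2i).
A real fundamental pair from Re and Im of e^((2+3i)t)v: X_1 = e^(2t)(cos(3t)·(0,-1) + sin(3t)·(-1,2)), X_2 = e^(2t)(sin(3t)·(0,-1) - cos(3t)·(-1,2)).
General solution: K_1X_1 + K_2X_2.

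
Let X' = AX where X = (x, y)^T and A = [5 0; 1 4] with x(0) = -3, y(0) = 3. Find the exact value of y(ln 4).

-1536

A = [[5,0],[1,4]]; eigenvalues λ = 5, 4.
Eigenvectors: (1,1) for λ=5, (0,-1) for λ=4.
From the initial condition, c_1 = -3, c_2 = -6.
y(ln 4) = (-3)(4^5)(1) + (-6)(4^4)(-1) = -1536.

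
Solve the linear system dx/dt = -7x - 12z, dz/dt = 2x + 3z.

Coefficient matrix A = [[-7, -12], [2, 3]].
Characteristic polynomial det(A - λI) = λ^2 + 4λ + 3 = 0.
Eigenvalues λ = -3, -1.
For λ=-3: (A-λI) row 1 is [-4, -12], so an eigenvector is (-3, 1).
For λ=-1: (A-λI) row 1 is [-6, -12], so an eigenvector is (-2, 1).
General solution: K_1e^(-3t)(-3,1) + K_2e^(-t)(-2,1).

x(t) = -3K_1e^(-3t) - 2K_2e^(-t), z(t) = K_1e^(-3t) + K_2e^(-t)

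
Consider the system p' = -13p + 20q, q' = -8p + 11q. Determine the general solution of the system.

Coefficient matrix A = [[-13, 20], [-8, 11]].
Characteristic polynomial det(A - λI) = λ^2 + 2λ + 17 = 0.
Eigenvalues λ = -1 ± 4i (complex conjugate pair).
For λ=-1+4i: an eigenvector is (-2,-1) - i(1,1) = (-2 - i, -1 - i).
A real fundamental pair from Re and Im of e^((-1+4i)t)v: X_1 = e^(-t)(cos(4t)·(-2,-1) + sin(4t)·(1,1)), X_2 = e^(-t)(sin(4t)·(-2,-1) - cos(4t)·(1,1)).
General solution: C_1X_1 + C_2X_2.

p(t) = C_1e^(-t)sin(4t) - 2C_1e^(-t)cos(4t) - 2C_2e^(-t)sin(4t) - C_2e^(-t)cos(4t), q(t) = C_1e^(-t)sin(4t) - C_1e^(-t)cos(4t) - C_2e^(-t)sin(4t) - C_2e^(-t)cos(4t)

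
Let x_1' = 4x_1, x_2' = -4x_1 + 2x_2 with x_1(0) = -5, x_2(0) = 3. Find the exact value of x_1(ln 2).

A = [[4,0],[-4,2]]; eigenvalues λ = 2, 4.
Eigenvectors: (0,-1) for λ=2, (1,-2) for λ=4.
From the initial condition, c_1 = 7, c_2 = -5.
x_1(ln 2) = (7)(2^2)(0) + (-5)(2^4)(1) = -80.

-80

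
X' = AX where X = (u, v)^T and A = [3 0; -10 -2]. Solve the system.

u(t) = K_1e^(3t), v(t) = -2K_1e^(3t) - K_2e^(-2t)

Coefficient matrix A = [[3, 0], [-10, -2]].
Characteristic polynomial det(A - λI) = λ^2 - λ - 6 = 0.
Eigenvalues λ = 3, -2.
For λ=3: (A-λI) row 2 is [-10, -5], so an eigenvector is (1, -2).
For λ=-2: (A-λI) row 1 is [5, 0], so an eigenvector is (0, -1).
General solution: K_1e^(3t)(1,-2) + K_2e^(-2t)(0,-1).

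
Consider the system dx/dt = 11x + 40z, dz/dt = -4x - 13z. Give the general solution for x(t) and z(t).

x(t) = 3K_1e^(-t)sin(4t) + K_1e^(-t)cos(4t) + K_2e^(-t)sin(4t) - 3K_2e^(-t)cos(4t), z(t) = -K_1e^(-t)sin(4t) + K_2e^(-t)cos(4t)

Coefficient matrix A = [[11, 40], [-4, -13]].
Characteristic polynomial det(A - λI) = λ^2 + 2λ + 17 = 0.
Eigenvalues λ = -1 ± 4i (complex conjugate pair).
For λ=-1+4i: an eigenvector is (1,0) - i(3,-1) = (1 - 3i, 0 + i).
A real fundamental pair from Re and Im of e^((-1+4i)t)v: X_1 = e^(-t)(cos(4t)·(1,0) + sin(4t)·(3,-1)), X_2 = e^(-t)(sin(4t)·(1,0) - cos(4t)·(3,-1)).
General solution: K_1X_1 + K_2X_2.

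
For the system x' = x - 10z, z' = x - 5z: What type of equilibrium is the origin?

stable spiral

A = [[1,-10],[1,-5]]; det(A-λI) = λ^2 + 4λ + 5.
λ = -2 ± i: negative real part.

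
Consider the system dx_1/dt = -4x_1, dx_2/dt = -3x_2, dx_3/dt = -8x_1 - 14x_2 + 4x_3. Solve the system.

x_1(t) = C_2e^(-4t), x_2(t) = C_1e^(-3t), x_3(t) = 2C_1e^(-3t) + C_2e^(-4t) + C_3e^(4t)

Coefficient matrix A = [[-4, 0, 0], [0, -3, 0], [-8, -14, 4]].
det(A - λI) = 0 gives eigenvalues λ = -3, -4, 4.
For λ=-3: eigenvector (0,1,2).
For λ=-4: eigenvector (1,0,1).
For λ=4: eigenvector (0,0,1).
General solution: C_1e^(-3t)(0,1,2) + C_2e^(-4t)(1,0,1) + C_3e^(4t)(0,0,1).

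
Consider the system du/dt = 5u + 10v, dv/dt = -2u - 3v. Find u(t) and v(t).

Coefficient matrix A = [[5, 10], [-2, -3]].
Characteristic polynomial det(A - λI) = λ^2 - 2λ + 5 = 0.
Eigenvalues λ = 1 ± 2i (complex conjugate pair).
For λ=1+2i: an eigenvector is (1,0) - i(2,-1) = (1 - 2i, 0 + i).
A real fundamental pair from Re and Im of e^((1+2i)t)v: X_1 = e^(t)(cos(2t)·(1,0) + sin(2t)·(2,-1)), X_2 = e^(t)(sin(2t)·(1,0) - cos(2t)·(2,-1)).
General solution: K_1X_1 + K_2X_2.

u(t) = 2K_1e^(t)sin(2t) + K_1e^(t)cos(2t) + K_2e^(t)sin(2t) - 2K_2e^(t)cos(2t), v(t) = -K_1e^(t)sin(2t) + K_2e^(t)cos(2t)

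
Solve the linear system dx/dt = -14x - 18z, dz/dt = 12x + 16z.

Coefficient matrix A = [[-14, -18], [12, 16]].
Characteristic polynomial det(A - λI) = λ^2 - 2λ - 8 = 0.
Eigenvalues λ = 4, -2.
For λ=4: (A-λI) row 1 is [-18, -18], so an eigenvector is (1, -1).
For λ=-2: (A-λI) row 1 is [-12, -18], so an eigenvector is (3, -2).
General solution: c_1e^(4t)(1,-1) + c_2e^(-2t)(3,-2).

x(t) = c_1e^(4t) + 3c_2e^(-2t), z(t) = -c_1e^(4t) - 2c_2e^(-2t)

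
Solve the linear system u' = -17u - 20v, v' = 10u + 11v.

Coefficient matrix A = [[-17, -20], [10, 11]].
Characteristic polynomial det(A - λI) = λ^2 + 6λ + 13 = 0.
Eigenvalues λ = -3 ± 2i (complex conjugate pair).
For λ=-3+2i: an eigenvector is (3,-2) - i(-1,1) = (3 + i, -2 - i).
A real fundamental pair from Re and Im of e^((-3+2i)t)v: X_1 = e^(-3t)(cos(2t)·(3,-2) + sin(2t)·(-1,1)), X_2 = e^(-3t)(sin(2t)·(3,-2) - cos(2t)·(-1,1)).
General solution: K_1X_1 + K_2X_2.

u(t) = -K_1e^(-3t)sin(2t) + 3K_1e^(-3t)cos(2t) + 3K_2e^(-3t)sin(2t) + K_2e^(-3t)cos(2t), v(t) = K_1e^(-3t)sin(2t) - 2K_1e^(-3t)cos(2t) - 2K_2e^(-3t)sin(2t) - K_2e^(-3t)cos(2t)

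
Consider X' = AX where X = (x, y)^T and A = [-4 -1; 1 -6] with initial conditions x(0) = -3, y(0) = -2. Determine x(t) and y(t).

Coefficient matrix A = [[-4, -1], [1, -6]].
Characteristic polynomial det(A - λI) = λ^2 + 10λ + 25 = 0.
Single eigenvalue λ = -5 with algebraic multiplicity 2.
Eigenvector v = (-1,-1); generalized eigenvector w with (A-λI)w=v is (-2,-1).
General solution: e^(-5t)[K_1·v + K_2·(t·v + w)].
Applying x(0)=-3, y(0)=-2 gives K_1=1, K_2=1.

x(t) = -te^(-5t) - 3e^(-5t), y(t) = -te^(-5t) - 2e^(-5t)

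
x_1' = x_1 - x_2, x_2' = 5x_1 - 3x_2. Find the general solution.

Coefficient matrix A = [[1, -1], [5, -3]].
Characteristic polynomial det(A - λI) = λ^2 + 2λ + 2 = 0.
Eigenvalues λ = -1 ± i (complex conjugate pair).
For λ=-1+i: an eigenvector is (0,-1) - i(1,2) = (0 - i, -1 - 2i).
A real fundamental pair from Re and Im of e^((-1+i)t)v: X_1 = e^(-t)(cos(t)·(0,-1) + sin(t)·(1,2)), X_2 = e^(-t)(sin(t)·(0,-1) - cos(t)·(1,2)).
General solution: C_1X_1 + C_2X_2.

x_1(t) = C_1e^(-t)sin(t) - C_2e^(-t)cos(t), x_2(t) = 2C_1e^(-t)sin(t) - C_1e^(-t)cos(t) - C_2e^(-t)sin(t) - 2C_2e^(-t)cos(t)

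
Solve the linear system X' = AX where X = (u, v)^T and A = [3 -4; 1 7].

u(t) = 2C_1e^(5t) + 2C_2te^(5t) + C_2e^(5t), v(t) = -C_1e^(5t) - C_2te^(5t) - C_2e^(5t)

Coefficient matrix A = [[3, -4], [1, 7]].
Characteristic polynomial det(A - λI) = λ^2 - 10λ + 25 = 0.
Single eigenvalue λ = 5 with algebraic multiplicity 2.
Eigenvector v = (2,-1); generalized eigenvector w with (A-λI)w=v is (1,-1).
General solution: e^(5t)[C_1·v + C_2·(t·v + w)].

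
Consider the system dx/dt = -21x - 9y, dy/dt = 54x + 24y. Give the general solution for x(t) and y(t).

Coefficient matrix A = [[-21, -9], [54, 24]].
Characteristic polynomial det(A - λI) = λ^2 - 3λ - 18 = 0.
Eigenvalues λ = -3, 6.
For λ=-3: (A-λI) row 1 is [-18, -9], so an eigenvector is (-1, 2).
For λ=6: (A-λI) row 1 is [-27, -9], so an eigenvector is (-1, 3).
General solution: C_1e^(-3t)(-1,2) + C_2e^(6t)(-1,3).

x(t) = -C_1e^(-3t) - C_2e^(6t), y(t) = 2C_1e^(-3t) + 3C_2e^(6t)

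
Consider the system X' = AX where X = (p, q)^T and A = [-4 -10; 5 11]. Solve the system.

Coefficient matrix A = [[-4, -10], [5, 11]].
Characteristic polynomial det(A - λI) = λ^2 - 7λ + 6 = 0.
Eigenvalues λ = 6, 1.
For λ=6: (A-λI) row 1 is [-10, -10], so an eigenvector is (1, -1).
For λ=1: (A-λI) row 1 is [-5, -10], so an eigenvector is (-2, 1).
General solution: K_1e^(6t)(1,-1) + K_2e^(t)(-2,1).

p(t) = K_1e^(6t) - 2K_2e^(t), q(t) = -K_1e^(6t) + K_2e^(t)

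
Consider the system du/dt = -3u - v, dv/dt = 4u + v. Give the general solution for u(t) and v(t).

u(t) = C_1e^(-t) + C_2te^(-t) + C_2e^(-t), v(t) = -2C_1e^(-t) - 2C_2te^(-t) - 3C_2e^(-t)

Coefficient matrix A = [[-3, -1], [4, 1]].
Characteristic polynomial det(A - λI) = λ^2 + 2λ + 1 = 0.
Single eigenvalue λ = -1 with algebraic multiplicity 2.
Eigenvector v = (1,-2); generalized eigenvector w with (A-λI)w=v is (1,-3).
General solution: e^(-t)[C_1·v + C_2·(t·v + w)].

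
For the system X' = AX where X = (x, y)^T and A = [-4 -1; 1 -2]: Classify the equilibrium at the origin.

stable improper node

A = [[-4,-1],[1,-2]]; det(A-λI) = λ^2 + 6λ + 9.
repeated λ = -3 with a single eigenvector.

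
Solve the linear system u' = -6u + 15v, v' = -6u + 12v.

Coefficient matrix A = [[-6, 15], [-6, 12]].
Characteristic polynomial det(A - λI) = λ^2 - 6λ + 18 = 0.
Eigenvalues λ = 3 ± 3i (complex conjugate pair).
For λ=3+3i: an eigenvector is (1,1) - i(2,1) = (1 - 2i, 1 - i).
A real fundamental pair from Re and Im of e^((3+3i)t)v: X_1 = e^(3t)(cos(3t)·(1,1) + sin(3t)·(2,1)), X_2 = e^(3t)(sin(3t)·(1,1) - cos(3t)·(2,1)).
General solution: c_1X_1 + c_2X_2.

u(t) = 2c_1e^(3t)sin(3t) + c_1e^(3t)cos(3t) + c_2e^(3t)sin(3t) - 2c_2e^(3t)cos(3t), v(t) = c_1e^(3t)sin(3t) + c_1e^(3t)cos(3t) + c_2e^(3t)sin(3t) - c_2e^(3t)cos(3t)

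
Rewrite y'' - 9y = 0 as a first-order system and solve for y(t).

Let x_1 = y, x_2 = y'. Then x_1' = x_2 and x_2' = 9x_1.
A = [[0,1],[9,0]]; det(A-λI) = λ^2 - 9.
Eigenvalues λ = -3, 3 with eigenvectors (1,-3), (1,3).

y(t) = c_1e^(-3t) + c_2e^(3t)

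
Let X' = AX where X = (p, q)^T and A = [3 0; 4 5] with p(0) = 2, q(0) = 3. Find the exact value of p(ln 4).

A = [[3,0],[4,5]]; eigenvalues λ = 5, 3.
Eigenvectors: (0,-1) for λ=5, (1,-2) for λ=3.
From the initial condition, c_1 = -7, c_2 = 2.
p(ln 4) = (-7)(4^5)(0) + (2)(4^3)(1) = 128.

128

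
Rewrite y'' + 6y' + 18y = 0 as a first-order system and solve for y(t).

Let x_1 = y, x_2 = y'. Then x_1' = x_2 and x_2' = -18x_1 - 6x_2.
A = [[0,1],[-18,-6]]; det(A-λI) = λ^2 + 6λ + 18.
Eigenvalues λ = -3 ± 3i.

y(t) = c_1e^(-3t)cos(3t) + c_2e^(-3t)sin(3t)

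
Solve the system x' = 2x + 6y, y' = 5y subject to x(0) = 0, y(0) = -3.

Coefficient matrix A = [[2, 6], [0, 5]].
Characteristic polynomial det(A - λI) = λ^2 - 7λ + 10 = 0.
Eigenvalues λ = 5, 2.
For λ=5: (A-λI) row 1 is [-3, 6], so an eigenvector is (-2, -1).
For λ=2: (A-λI) row 1 is [0, 6], so an eigenvector is (-1, 0).
General solution: C_1e^(5t)(-2,-1) + C_2e^(2t)(-1,0).
Applying x(0)=0, y(0)=-3 gives C_1=3, C_2=-6.

x(t) = -6e^(5t) + 6e^(2t), y(t) = -3e^(5t)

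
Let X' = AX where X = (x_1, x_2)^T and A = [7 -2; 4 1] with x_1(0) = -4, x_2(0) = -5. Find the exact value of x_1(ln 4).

A = [[7,-2],[4,1]]; eigenvalues λ = 5, 3.
Eigenvectors: (1,1) for λ=5, (1,2) for λ=3.
From the initial condition, c_1 = -3, c_2 = -1.
x_1(ln 4) = (-3)(4^5)(1) + (-1)(4^3)(1) = -3136.

-3136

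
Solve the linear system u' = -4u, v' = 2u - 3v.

Coefficient matrix A = [[-4, 0], [2, -3]].
Characteristic polynomial det(A - λI) = λ^2 + 7λ + 12 = 0.
Eigenvalues λ = -4, -3.
For λ=-4: (A-λI) row 2 is [2, 1], so an eigenvector is (-1, 2).
For λ=-3: (A-λI) row 1 is [-1, 0], so an eigenvector is (0, 1).
General solution: C_1e^(-4t)(-1,2) + C_2e^(-3t)(0,1).

u(t) = -C_1e^(-4t), v(t) = 2C_1e^(-4t) + C_2e^(-3t)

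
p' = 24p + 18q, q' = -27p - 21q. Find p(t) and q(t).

p(t) = -2K_1e^(-3t) + K_2e^(6t), q(t) = 3K_1e^(-3t) - K_2e^(6t)

Coefficient matrix A = [[24, 18], [-27, -21]].
Characteristic polynomial det(A - λI) = λ^2 - 3λ - 18 = 0.
Eigenvalues λ = -3, 6.
For λ=-3: (A-λI) row 1 is [27, 18], so an eigenvector is (-2, 3).
For λ=6: (A-λI) row 1 is [18, 18], so an eigenvector is (1, -1).
General solution: K_1e^(-3t)(-2,3) + K_2e^(6t)(1,-1).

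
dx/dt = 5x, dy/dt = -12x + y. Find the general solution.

x(t) = -c_1e^(5t), y(t) = 3c_1e^(5t) - c_2e^(t)

Coefficient matrix A = [[5, 0], [-12, 1]].
Characteristic polynomial det(A - λI) = λ^2 - 6λ + 5 = 0.
Eigenvalues λ = 5, 1.
For λ=5: (A-λI) row 2 is [-12, -4], so an eigenvector is (-1, 3).
For λ=1: (A-λI) row 1 is [4, 0], so an eigenvector is (0, -1).
General solution: c_1e^(5t)(-1,3) + c_2e^(t)(0,-1).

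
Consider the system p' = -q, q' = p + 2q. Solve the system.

Coefficient matrix A = [[0, -1], [1, 2]].
Characteristic polynomial det(A - λI) = λ^2 - 2λ + 1 = 0.
Single eigenvalue λ = 1 with algebraic multiplicity 2.
Eigenvector v = (-1,1); generalized eigenvector w with (A-λI)w=v is (-2,3).
General solution: e^(t)[c_1·v + c_2·(t·v + w)].

p(t) = -c_1e^(t) - c_2te^(t) - 2c_2e^(t), q(t) = c_1e^(t) + c_2te^(t) + 3c_2e^(t)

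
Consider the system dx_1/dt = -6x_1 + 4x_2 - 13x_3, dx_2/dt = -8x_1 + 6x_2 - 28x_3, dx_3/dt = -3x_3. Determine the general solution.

x_1(t) = -C_1e^(2t) + C_2e^(-2t) + C_3e^(-3t), x_2(t) = -2C_1e^(2t) + C_2e^(-2t) + 4C_3e^(-3t), x_3(t) = C_3e^(-3t)

Coefficient matrix A = [[-6, 4, -13], [-8, 6, -28], [0, 0, -3]].
det(A - λI) = 0 gives eigenvalues λ = 2, -2, -3.
For λ=2: eigenvector (-1,-2,0).
For λ=-2: eigenvector (1,1,0).
For λ=-3: eigenvector (1,4,1).
General solution: C_1e^(2t)(-1,-2,0) + C_2e^(-2t)(1,1,0) + C_3e^(-3t)(1,4,1).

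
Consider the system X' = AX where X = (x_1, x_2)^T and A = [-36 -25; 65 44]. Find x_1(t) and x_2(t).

Coefficient matrix A = [[-36, -25], [65, 44]].
Characteristic polynomial det(A - λI) = λ^2 - 8λ + 41 = 0.
Eigenvalues λ = 4 ± 5i (complex conjugate pair).
For λ=4+5i: an eigenvector is (2,-3) - i(-1,2) = (2 + i, -3 - 2i).
A real fundamental pair from Re and Im of e^((4+5i)t)v: X_1 = e^(4t)(cos(5t)·(2,-3) + sin(5t)·(-1,2)), X_2 = e^(4t)(sin(5t)·(2,-3) - cos(5t)·(-1,2)).
General solution: c_1X_1 + c_2X_2.

x_1(t) = -c_1e^(4t)sin(5t) + 2c_1e^(4t)cos(5t) + 2c_2e^(4t)sin(5t) + c_2e^(4t)cos(5t), x_2(t) = 2c_1e^(4t)sin(5t) - 3c_1e^(4t)cos(5t) - 3c_2e^(4t)sin(5t) - 2c_2e^(4t)cos(5t)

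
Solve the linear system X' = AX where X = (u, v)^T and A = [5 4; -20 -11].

Coefficient matrix A = [[5, 4], [-20, -11]].
Characteristic polynomial det(A - λI) = λ^2 + 6λ + 25 = 0.
Eigenvalues λ = -3 ± 4i (complex conjugate pair).
For λ=-3+4i: an eigenvector is (1,-2) - i(0,-1) = (1, -2 + i).
A real fundamental pair from Re and Im of e^((-3+4i)t)v: X_1 = e^(-3t)(cos(4t)·(1,-2) + sin(4t)·(0,-1)), X_2 = e^(-3t)(sin(4t)·(1,-2) - cos(4t)·(0,-1)).
General solution: K_1X_1 + K_2X_2.

u(t) = K_1e^(-3t)cos(4t) + K_2e^(-3t)sin(4t), v(t) = -K_1e^(-3t)sin(4t) - 2K_1e^(-3t)cos(4t) - 2K_2e^(-3t)sin(4t) + K_2e^(-3t)cos(4t)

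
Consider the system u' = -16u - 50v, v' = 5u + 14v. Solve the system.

Coefficient matrix A = [[-16, -50], [5, 14]].
Characteristic polynomial det(A - λI) = λ^2 + 2λ + 26 = 0.
Eigenvalues λ = -1 ± 5i (complex conjugate pair).
For λ=-1+5i: an eigenvector is (-3,1) - i(-1,0) = (-3 + i, 1).
A real fundamental pair from Re and Im of e^((-1+5i)t)v: X_1 = e^(-t)(cos(5t)·(-3,1) + sin(5t)·(-1,0)), X_2 = e^(-t)(sin(5t)·(-3,1) - cos(5t)·(-1,0)).
General solution: C_1X_1 + C_2X_2.

u(t) = -C_1e^(-t)sin(5t) - 3C_1e^(-t)cos(5t) - 3C_2e^(-t)sin(5t) + C_2e^(-t)cos(5t), v(t) = C_1e^(-t)cos(5t) + C_2e^(-t)sin(5t)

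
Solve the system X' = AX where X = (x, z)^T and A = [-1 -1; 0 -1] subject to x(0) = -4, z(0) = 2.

Coefficient matrix A = [[-1, -1], [0, -1]].
Characteristic polynomial det(A - λI) = λ^2 + 2λ + 1 = 0.
Single eigenvalue λ = -1 with algebraic multiplicity 2.
Eigenvector v = (-1,0); generalized eigenvector w with (A-λI)w=v is (3,1).
General solution: e^(-t)[c_1·v + c_2·(t·v + w)].
Applying x(0)=-4, z(0)=2 gives c_1=10, c_2=2.

x(t) = -2te^(-t) - 4e^(-t), z(t) = 2e^(-t)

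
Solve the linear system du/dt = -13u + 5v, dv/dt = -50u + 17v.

Coefficient matrix A = [[-13, 5], [-50, 17]].
Characteristic polynomial det(A - λI) = λ^2 - 4λ + 29 = 0.
Eigenvalues λ = 2 ± 5i (complex conjugate pair).
For λ=2+5i: an eigenvector is (0,1) - i(1,3) = (0 - i, 1 - 3i).
A real fundamental pair from Re and Im of e^((2+5i)t)v: X_1 = e^(2t)(cos(5t)·(0,1) + sin(5t)·(1,3)), X_2 = e^(2t)(sin(5t)·(0,1) - cos(5t)·(1,3)).
General solution: c_1X_1 + c_2X_2.

u(t) = c_1e^(2t)sin(5t) - c_2e^(2t)cos(5t), v(t) = 3c_1e^(2t)sin(5t) + c_1e^(2t)cos(5t) + c_2e^(2t)sin(5t) - 3c_2e^(2t)cos(5t)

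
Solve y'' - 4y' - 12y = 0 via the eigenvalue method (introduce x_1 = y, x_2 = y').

y(t) = K_1e^(6t) + K_2e^(-2t)

Let x_1 = y, x_2 = y'. Then x_1' = x_2 and x_2' = 12x_1 + 4x_2.
A = [[0,1],[12,4]]; det(A-λI) = λ^2 - 4λ - 12.
Eigenvalues λ = 6, -2 with eigenvectors (1,6), (1,-2).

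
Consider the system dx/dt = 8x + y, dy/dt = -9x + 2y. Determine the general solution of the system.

Coefficient matrix A = [[8, 1], [-9, 2]].
Characteristic polynomial det(A - λI) = λ^2 - 10λ + 25 = 0.
Single eigenvalue λ = 5 with algebraic multiplicity 2.
Eigenvector v = (1,-3); generalized eigenvector w with (A-λI)w=v is (0,1).
General solution: e^(5t)[K_1·v + K_2·(t·v + w)].

x(t) = K_1e^(5t) + K_2te^(5t), y(t) = -3K_1e^(5t) - 3K_2te^(5t) + K_2e^(5t)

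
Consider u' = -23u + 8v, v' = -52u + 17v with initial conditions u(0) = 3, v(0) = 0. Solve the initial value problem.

u(t) = -15e^(-3t)sin(4t) + 3e^(-3t)cos(4t), v(t) = -39e^(-3t)sin(4t)

Coefficient matrix A = [[-23, 8], [-52, 17]].
Characteristic polynomial det(A - λI) = λ^2 + 6λ + 25 = 0.
Eigenvalues λ = -3 ± 4i (complex conjugate pair).
For λ=-3+4i: an eigenvector is (1,2) - i(-1,-3) = (1 + i, 2 + 3i).
A real fundamental pair from Re and Im of e^((-3+4i)t)v: X_1 = e^(-3t)(cos(4t)·(1,2) + sin(4t)·(-1,-3)), X_2 = e^(-3t)(sin(4t)·(1,2) - cos(4t)·(-1,-3)).
General solution: K_1X_1 + K_2X_2.
Applying u(0)=3, v(0)=0 gives K_1=9, K_2=-6.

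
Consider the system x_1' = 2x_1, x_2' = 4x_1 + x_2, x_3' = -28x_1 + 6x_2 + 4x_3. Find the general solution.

Coefficient matrix A = [[2, 0, 0], [4, 1, 0], [-28, 6, 4]].
det(A - λI) = 0 gives eigenvalues λ = 2, 1, 4.
For λ=2: eigenvector (1,4,2).
For λ=1: eigenvector (0,1,-2).
For λ=4: eigenvector (0,0,1).
General solution: C_1e^(2t)(1,4,2) + C_2e^(t)(0,1,-2) + C_3e^(4t)(0,0,1).

x_1(t) = C_1e^(2t), x_2(t) = 4C_1e^(2t) + C_2e^(t), x_3(t) = 2C_1e^(2t) - 2C_2e^(t) + C_3e^(4t)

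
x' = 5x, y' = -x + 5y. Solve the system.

Coefficient matrix A = [[5, 0], [-1, 5]].
Characteristic polynomial det(A - λI) = λ^2 - 10λ + 25 = 0.
Single eigenvalue λ = 5 with algebraic multiplicity 2.
Eigenvector v = (0,-1); generalized eigenvector w with (A-λI)w=v is (1,1).
General solution: e^(5t)[c_1·v + c_2·(t·v + w)].

x(t) = c_2e^(5t), y(t) = -c_1e^(5t) - c_2te^(5t) + c_2e^(5t)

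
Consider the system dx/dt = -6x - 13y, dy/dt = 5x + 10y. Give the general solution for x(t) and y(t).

x(t) = -3c_1e^(2t)sin(t) + 2c_1e^(2t)cos(t) + 2c_2e^(2t)sin(t) + 3c_2e^(2t)cos(t), y(t) = 2c_1e^(2t)sin(t) - c_1e^(2t)cos(t) - c_2e^(2t)sin(t) - 2c_2e^(2t)cos(t)

Coefficient matrix A = [[-6, -13], [5, 10]].
Characteristic polynomial det(A - λI) = λ^2 - 4λ + 5 = 0.
Eigenvalues λ = 2 ± i (complex conjugate pair).
For λ=2+i: an eigenvector is (2,-1) - i(-3,2) = (2 + 3i, -1 - 2i).
A real fundamental pair from Re and Im of e^((2+i)t)v: X_1 = e^(2t)(cos(t)·(2,-1) + sin(t)·(-3,2)), X_2 = e^(2t)(sin(t)·(2,-1) - cos(t)·(-3,2)).
General solution: c_1X_1 + c_2X_2.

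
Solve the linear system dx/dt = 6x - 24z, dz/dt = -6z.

x(t) = -2K_1e^(-6t) - K_2e^(6t), z(t) = -K_1e^(-6t)

Coefficient matrix A = [[6, -24], [0, -6]].
Characteristic polynomial det(A - λI) = λ^2 - 36 = 0.
Eigenvalues λ = -6, 6.
For λ=-6: (A-λI) row 1 is [12, -24], so an eigenvector is (-2, -1).
For λ=6: (A-λI) row 1 is [0, -24], so an eigenvector is (-1, 0).
General solution: K_1e^(-6t)(-2,-1) + K_2e^(6t)(-1,0).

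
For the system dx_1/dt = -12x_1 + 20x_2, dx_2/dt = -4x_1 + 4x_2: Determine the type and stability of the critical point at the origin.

stable spiral

A = [[-12,20],[-4,4]]; det(A-λI) = λ^2 + 8λ + 32.
λ = -4 ± 4i: negative real part.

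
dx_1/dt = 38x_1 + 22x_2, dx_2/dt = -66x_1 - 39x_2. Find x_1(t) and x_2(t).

x_1(t) = -K_1e^(-6t) + 2K_2e^(5t), x_2(t) = 2K_1e^(-6t) - 3K_2e^(5t)

Coefficient matrix A = [[38, 22], [-66, -39]].
Characteristic polynomial det(A - λI) = λ^2 + λ - 30 = 0.
Eigenvalues λ = -6, 5.
For λ=-6: (A-λI) row 1 is [44, 22], so an eigenvector is (-1, 2).
For λ=5: (A-λI) row 1 is [33, 22], so an eigenvector is (2, -3).
General solution: K_1e^(-6t)(-1,2) + K_2e^(5t)(2,-3).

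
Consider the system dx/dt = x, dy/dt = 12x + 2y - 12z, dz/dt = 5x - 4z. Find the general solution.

x(t) = K_2e^(t), y(t) = K_1e^(2t) + 2K_3e^(-4t), z(t) = K_2e^(t) + K_3e^(-4t)

Coefficient matrix A = [[1, 0, 0], [12, 2, -12], [5, 0, -4]].
det(A - λI) = 0 gives eigenvalues λ = 2, 1, -4.
For λ=2: eigenvector (0,1,0).
For λ=1: eigenvector (1,0,1).
For λ=-4: eigenvector (0,2,1).
General solution: K_1e^(2t)(0,1,0) + K_2e^(t)(1,0,1) + K_3e^(-4t)(0,2,1).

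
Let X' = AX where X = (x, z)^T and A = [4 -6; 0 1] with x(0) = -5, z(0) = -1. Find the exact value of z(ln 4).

-4

A = [[4,-6],[0,1]]; eigenvalues λ = 1, 4.
Eigenvectors: (2,1) for λ=1, (1,0) for λ=4.
From the initial condition, c_1 = -1, c_2 = -3.
z(ln 4) = (-1)(4^1)(1) + (-3)(4^4)(0) = -4.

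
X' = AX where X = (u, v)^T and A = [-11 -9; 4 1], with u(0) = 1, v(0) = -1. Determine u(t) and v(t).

Coefficient matrix A = [[-11, -9], [4, 1]].
Characteristic polynomial det(A - λI) = λ^2 + 10λ + 25 = 0.
Single eigenvalue λ = -5 with algebraic multiplicity 2.
Eigenvector v = (-3,2); generalized eigenvector w with (A-λI)w=v is (2,-1).
General solution: e^(-5t)[C_1·v + C_2·(t·v + w)].
Applying u(0)=1, v(0)=-1 gives C_1=-1, C_2=-1.

u(t) = 3te^(-5t) + e^(-5t), v(t) = -2te^(-5t) - e^(-5t)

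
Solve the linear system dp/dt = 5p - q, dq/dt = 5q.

Coefficient matrix A = [[5, -1], [0, 5]].
Characteristic polynomial det(A - λI) = λ^2 - 10λ + 25 = 0.
Single eigenvalue λ = 5 with algebraic multiplicity 2.
Eigenvector v = (-1,0); generalized eigenvector w with (A-λI)w=v is (3,1).
General solution: e^(5t)[c_1·v + c_2·(t·v + w)].

p(t) = -c_1e^(5t) - c_2te^(5t) + 3c_2e^(5t), q(t) = c_2e^(5t)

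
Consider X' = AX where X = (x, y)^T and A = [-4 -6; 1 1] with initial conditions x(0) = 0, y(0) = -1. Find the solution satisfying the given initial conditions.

x(t) = 6e^(-t) - 6e^(-2t), y(t) = -3e^(-t) + 2e^(-2t)

Coefficient matrix A = [[-4, -6], [1, 1]].
Characteristic polynomial det(A - λI) = λ^2 + 3λ + 2 = 0.
Eigenvalues λ = -2, -1.
For λ=-2: (A-λI) row 1 is [-2, -6], so an eigenvector is (3, -1).
For λ=-1: (A-λI) row 1 is [-3, -6], so an eigenvector is (-2, 1).
General solution: c_1e^(-2t)(3,-1) + c_2e^(-t)(-2,1).
Applying x(0)=0, y(0)=-1 gives c_1=-2, c_2=-3.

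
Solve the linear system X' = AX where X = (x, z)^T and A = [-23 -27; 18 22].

x(t) = -C_1e^(4t) - 3C_2e^(-5t), z(t) = C_1e^(4t) + 2C_2e^(-5t)

Coefficient matrix A = [[-23, -27], [18, 22]].
Characteristic polynomial det(A - λI) = λ^2 + λ - 20 = 0.
Eigenvalues λ = 4, -5.
For λ=4: (A-λI) row 1 is [-27, -27], so an eigenvector is (-1, 1).
For λ=-5: (A-λI) row 1 is [-18, -27], so an eigenvector is (-3, 2).
General solution: C_1e^(4t)(-1,1) + C_2e^(-5t)(-3,2).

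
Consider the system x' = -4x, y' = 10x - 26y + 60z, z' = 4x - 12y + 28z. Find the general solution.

Coefficient matrix A = [[-4, 0, 0], [10, -26, 60], [4, -12, 28]].
det(A - λI) = 0 gives eigenvalues λ = -4, 4, -2.
For λ=-4: eigenvector (1,-5,-2).
For λ=4: eigenvector (0,2,1).
For λ=-2: eigenvector (0,5,2).
General solution: K_1e^(-4t)(1,-5,-2) + K_2e^(4t)(0,2,1) + K_3e^(-2t)(0,5,2).

x(t) = K_1e^(-4t), y(t) = -5K_1e^(-4t) + 2K_2e^(4t) + 5K_3e^(-2t), z(t) = -2K_1e^(-4t) + K_2e^(4t) + 2K_3e^(-2t)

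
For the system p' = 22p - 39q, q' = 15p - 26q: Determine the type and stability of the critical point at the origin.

A = [[22,-39],[15,-26]]; det(A-λI) = λ^2 + 4λ + 13.
λ = -2 ± 3i: negative real part.

stable spiral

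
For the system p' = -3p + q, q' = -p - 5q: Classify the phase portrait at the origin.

stable improper node

A = [[-3,1],[-1,-5]]; det(A-λI) = λ^2 + 8λ + 16.
repeated λ = -4 with a single eigenvector.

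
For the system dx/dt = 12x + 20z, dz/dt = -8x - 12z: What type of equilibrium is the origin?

center

A = [[12,20],[-8,-12]]; det(A-λI) = λ^2 + 16.
λ = 0 ± 4i: zero real part.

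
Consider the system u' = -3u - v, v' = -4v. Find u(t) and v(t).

u(t) = -C_1e^(-4t) + C_2e^(-3t), v(t) = -C_1e^(-4t)

Coefficient matrix A = [[-3, -1], [0, -4]].
Characteristic polynomial det(A - λI) = λ^2 + 7λ + 12 = 0.
Eigenvalues λ = -4, -3.
For λ=-4: (A-λI) row 1 is [1, -1], so an eigenvector is (-1, -1).
For λ=-3: (A-λI) row 1 is [0, -1], so an eigenvector is (1, 0).
General solution: C_1e^(-4t)(-1,-1) + C_2e^(-3t)(1,0).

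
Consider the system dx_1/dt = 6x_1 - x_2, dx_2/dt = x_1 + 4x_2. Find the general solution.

x_1(t) = -K_1e^(5t) - K_2te^(5t) - 2K_2e^(5t), x_2(t) = -K_1e^(5t) - K_2te^(5t) - K_2e^(5t)

Coefficient matrix A = [[6, -1], [1, 4]].
Characteristic polynomial det(A - λI) = λ^2 - 10λ + 25 = 0.
Single eigenvalue λ = 5 with algebraic multiplicity 2.
Eigenvector v = (-1,-1); generalized eigenvector w with (A-λI)w=v is (-2,-1).
General solution: e^(5t)[K_1·v + K_2·(t·v + w)].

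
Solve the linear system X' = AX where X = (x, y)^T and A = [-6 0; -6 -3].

x(t) = -C_1e^(-6t), y(t) = -2C_1e^(-6t) + C_2e^(-3t)

Coefficient matrix A = [[-6, 0], [-6, -3]].
Characteristic polynomial det(A - λI) = λ^2 + 9λ + 18 = 0.
Eigenvalues λ = -6, -3.
For λ=-6: (A-λI) row 2 is [-6, 3], so an eigenvector is (-1, -2).
For λ=-3: (A-λI) row 1 is [-3, 0], so an eigenvector is (0, 1).
General solution: C_1e^(-6t)(-1,-2) + C_2e^(-3t)(0,1).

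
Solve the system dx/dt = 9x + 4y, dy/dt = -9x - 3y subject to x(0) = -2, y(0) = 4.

x(t) = 4te^(3t) - 2e^(3t), y(t) = -6te^(3t) + 4e^(3t)

Coefficient matrix A = [[9, 4], [-9, -3]].
Characteristic polynomial det(A - λI) = λ^2 - 6λ + 9 = 0.
Single eigenvalue λ = 3 with algebraic multiplicity 2.
Eigenvector v = (-2,3); generalized eigenvector w with (A-λI)w=v is (-1,1).
General solution: e^(3t)[C_1·v + C_2·(t·v + w)].
Applying x(0)=-2, y(0)=4 gives C_1=2, C_2=-2.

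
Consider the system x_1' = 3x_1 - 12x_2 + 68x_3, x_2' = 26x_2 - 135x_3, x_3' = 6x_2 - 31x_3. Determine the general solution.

x_1(t) = -2c_1e^(-t) + 4c_2e^(-4t) + c_3e^(3t), x_2(t) = 5c_1e^(-t) - 9c_2e^(-4t), x_3(t) = c_1e^(-t) - 2c_2e^(-4t)

Coefficient matrix A = [[3, -12, 68], [0, 26, -135], [0, 6, -31]].
det(A - λI) = 0 gives eigenvalues λ = -1, -4, 3.
For λ=-1: eigenvector (-2,5,1).
For λ=-4: eigenvector (4,-9,-2).
For λ=3: eigenvector (1,0,0).
General solution: c_1e^(-t)(-2,5,1) + c_2e^(-4t)(4,-9,-2) + c_3e^(3t)(1,0,0).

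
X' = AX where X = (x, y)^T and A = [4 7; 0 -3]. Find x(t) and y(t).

x(t) = K_1e^(-3t) + K_2e^(4t), y(t) = -K_1e^(-3t)

Coefficient matrix A = [[4, 7], [0, -3]].
Characteristic polynomial det(A - λI) = λ^2 - λ - 12 = 0.
Eigenvalues λ = -3, 4.
For λ=-3: (A-λI) row 1 is [7, 7], so an eigenvector is (1, -1).
For λ=4: (A-λI) row 1 is [0, 7], so an eigenvector is (1, 0).
General solution: K_1e^(-3t)(1,-1) + K_2e^(4t)(1,0).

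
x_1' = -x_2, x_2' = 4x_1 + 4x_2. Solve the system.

Coefficient matrix A = [[0, -1], [4, 4]].
Characteristic polynomial det(A - λI) = λ^2 - 4λ + 4 = 0.
Single eigenvalue λ = 2 with algebraic multiplicity 2.
Eigenvector v = (-1,2); generalized eigenvector w with (A-λI)w=v is (1,-1).
General solution: e^(2t)[c_1·v + c_2·(t·v + w)].

x_1(t) = -c_1e^(2t) - c_2te^(2t) + c_2e^(2t), x_2(t) = 2c_1e^(2t) + 2c_2te^(2t) - c_2e^(2t)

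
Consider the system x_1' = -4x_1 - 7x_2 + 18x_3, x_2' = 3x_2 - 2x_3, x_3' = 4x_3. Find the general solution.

x_1(t) = c_1e^(-4t) - c_2e^(3t) + 4c_3e^(4t), x_2(t) = c_2e^(3t) - 2c_3e^(4t), x_3(t) = c_3e^(4t)

Coefficient matrix A = [[-4, -7, 18], [0, 3, -2], [0, 0, 4]].
det(A - λI) = 0 gives eigenvalues λ = -4, 3, 4.
For λ=-4: eigenvector (1,0,0).
For λ=3: eigenvector (-1,1,0).
For λ=4: eigenvector (4,-2,1).
General solution: c_1e^(-4t)(1,0,0) + c_2e^(3t)(-1,1,0) + c_3e^(4t)(4,-2,1).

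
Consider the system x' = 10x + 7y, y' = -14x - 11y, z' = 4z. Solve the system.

Coefficient matrix A = [[10, 7, 0], [-14, -11, 0], [0, 0, 4]].
det(A - λI) = 0 gives eigenvalues λ = -4, 3, 4.
For λ=-4: eigenvector (-1,2,0).
For λ=3: eigenvector (-1,1,0).
For λ=4: eigenvector (0,0,1).
General solution: c_1e^(-4t)(-1,2,0) + c_2e^(3t)(-1,1,0) + c_3e^(4t)(0,0,1).

x(t) = -c_1e^(-4t) - c_2e^(3t), y(t) = 2c_1e^(-4t) + c_2e^(3t), z(t) = c_3e^(4t)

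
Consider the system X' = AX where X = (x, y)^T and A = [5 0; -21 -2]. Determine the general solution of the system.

x(t) = -c_1e^(5t), y(t) = 3c_1e^(5t) - c_2e^(-2t)

Coefficient matrix A = [[5, 0], [-21, -2]].
Characteristic polynomial det(A - λI) = λ^2 - 3λ - 10 = 0.
Eigenvalues λ = 5, -2.
For λ=5: (A-λI) row 2 is [-21, -7], so an eigenvector is (-1, 3).
For λ=-2: (A-λI) row 1 is [7, 0], so an eigenvector is (0, -1).
General solution: c_1e^(5t)(-1,3) + c_2e^(-2t)(0,-1).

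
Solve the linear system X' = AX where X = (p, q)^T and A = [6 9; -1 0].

Coefficient matrix A = [[6, 9], [-1, 0]].
Characteristic polynomial det(A - λI) = λ^2 - 6λ + 9 = 0.
Single eigenvalue λ = 3 with algebraic multiplicity 2.
Eigenvector v = (3,-1); generalized eigenvector w with (A-λI)w=v is (-2,1).
General solution: e^(3t)[K_1·v + K_2·(t·v + w)].

p(t) = 3K_1e^(3t) + 3K_2te^(3t) - 2K_2e^(3t), q(t) = -K_1e^(3t) - K_2te^(3t) + K_2e^(3t)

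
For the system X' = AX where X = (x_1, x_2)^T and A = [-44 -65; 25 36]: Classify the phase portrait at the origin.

A = [[-44,-65],[25,36]]; det(A-λI) = λ^2 + 8λ + 41.
λ = -4 ± 5i: negative real part.

stable spiral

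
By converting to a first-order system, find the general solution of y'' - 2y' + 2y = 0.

y(t) = c_1e^(t)cos(t) + c_2e^(t)sin(t)

Let x_1 = y, x_2 = y'. Then x_1' = x_2 and x_2' = -2x_1 + 2x_2.
A = [[0,1],[-2,2]]; det(A-λI) = λ^2 - 2λ + 2.
Eigenvalues λ = 1 ± i.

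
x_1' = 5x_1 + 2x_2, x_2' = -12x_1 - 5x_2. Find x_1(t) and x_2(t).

x_1(t) = -c_1e^(-t) + c_2e^(t), x_2(t) = 3c_1e^(-t) - 2c_2e^(t)

Coefficient matrix A = [[5, 2], [-12, -5]].
Characteristic polynomial det(A - λI) = λ^2 - 1 = 0.
Eigenvalues λ = -1, 1.
For λ=-1: (A-λI) row 1 is [6, 2], so an eigenvector is (-1, 3).
For λ=1: (A-λI) row 1 is [4, 2], so an eigenvector is (1, -2).
General solution: c_1e^(-t)(-1,3) + c_2e^(t)(1,-2).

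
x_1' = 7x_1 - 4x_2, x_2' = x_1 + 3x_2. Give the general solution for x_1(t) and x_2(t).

Coefficient matrix A = [[7, -4], [1, 3]].
Characteristic polynomial det(A - λI) = λ^2 - 10λ + 25 = 0.
Single eigenvalue λ = 5 with algebraic multiplicity 2.
Eigenvector v = (-2,-1); generalized eigenvector w with (A-λI)w=v is (3,2).
General solution: e^(5t)[c_1·v + c_2·(t·v + w)].

x_1(t) = -2c_1e^(5t) - 2c_2te^(5t) + 3c_2e^(5t), x_2(t) = -c_1e^(5t) - c_2te^(5t) + 2c_2e^(5t)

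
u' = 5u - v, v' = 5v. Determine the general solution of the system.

u(t) = -C_1e^(5t) - C_2te^(5t) - 2C_2e^(5t), v(t) = C_2e^(5t)

Coefficient matrix A = [[5, -1], [0, 5]].
Characteristic polynomial det(A - λI) = λ^2 - 10λ + 25 = 0.
Single eigenvalue λ = 5 with algebraic multiplicity 2.
Eigenvector v = (-1,0); generalized eigenvector w with (A-λI)w=v is (-2,1).
General solution: e^(5t)[C_1·v + C_2·(t·v + w)].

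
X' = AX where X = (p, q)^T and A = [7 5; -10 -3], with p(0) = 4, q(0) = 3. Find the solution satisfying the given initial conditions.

p(t) = 7e^(2t)sin(5t) + 4e^(2t)cos(5t), q(t) = -11e^(2t)sin(5t) + 3e^(2t)cos(5t)

Coefficient matrix A = [[7, 5], [-10, -3]].
Characteristic polynomial det(A - λI) = λ^2 - 4λ + 29 = 0.
Eigenvalues λ = 2 ± 5i (complex conjugate pair).
For λ=2+5i: an eigenvector is (1,-1) - i(0,-1) = (1, -1 + i).
A real fundamental pair from Re and Im of e^((2+5i)t)v: X_1 = e^(2t)(cos(5t)·(1,-1) + sin(5t)·(0,-1)), X_2 = e^(2t)(sin(5t)·(1,-1) - cos(5t)·(0,-1)).
General solution: K_1X_1 + K_2X_2.
Applying p(0)=4, q(0)=3 gives K_1=4, K_2=7.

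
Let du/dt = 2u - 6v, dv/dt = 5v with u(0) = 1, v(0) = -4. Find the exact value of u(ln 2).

228

A = [[2,-6],[0,5]]; eigenvalues λ = 5, 2.
Eigenvectors: (-2,1) for λ=5, (1,0) for λ=2.
From the initial condition, c_1 = -4, c_2 = -7.
u(ln 2) = (-4)(2^5)(-2) + (-7)(2^2)(1) = 228.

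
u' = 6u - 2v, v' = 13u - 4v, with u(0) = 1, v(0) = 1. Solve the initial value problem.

Coefficient matrix A = [[6, -2], [13, -4]].
Characteristic polynomial det(A - λI) = λ^2 - 2λ + 2 = 0.
Eigenvalues λ = 1 ± i (complex conjugate pair).
For λ=1+i: an eigenvector is (1,2) - i(1,3) = (1 - i, 2 - 3i).
A real fundamental pair from Re and Im of e^((1+i)t)v: X_1 = e^(t)(cos(t)·(1,2) + sin(t)·(1,3)), X_2 = e^(t)(sin(t)·(1,2) - cos(t)·(1,3)).
General solution: C_1X_1 + C_2X_2.
Applying u(0)=1, v(0)=1 gives C_1=2, C_2=1.

u(t) = 3e^(t)sin(t) + e^(t)cos(t), v(t) = 8e^(t)sin(t) + e^(t)cos(t)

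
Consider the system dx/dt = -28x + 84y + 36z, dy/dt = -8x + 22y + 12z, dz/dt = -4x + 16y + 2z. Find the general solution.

x(t) = -3C_1e^(-4t) + 6C_2e^(-2t) - 4C_3e^(2t), y(t) = C_2e^(-2t) - C_3e^(2t), z(t) = -2C_1e^(-4t) + 2C_2e^(-2t) - C_3e^(2t)

Coefficient matrix A = [[-28, 84, 36], [-8, 22, 12], [-4, 16, 2]].
det(A - λI) = 0 gives eigenvalues λ = -4, -2, 2.
For λ=-4: eigenvector (-3,0,-2).
For λ=-2: eigenvector (6,1,2).
For λ=2: eigenvector (-4,-1,-1).
General solution: C_1e^(-4t)(-3,0,-2) + C_2e^(-2t)(6,1,2) + C_3e^(2t)(-4,-1,-1).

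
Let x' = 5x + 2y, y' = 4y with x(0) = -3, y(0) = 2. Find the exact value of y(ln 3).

162

A = [[5,2],[0,4]]; eigenvalues λ = 5, 4.
Eigenvectors: (-1,0) for λ=5, (-2,1) for λ=4.
From the initial condition, c_1 = -1, c_2 = 2.
y(ln 3) = (-1)(3^5)(0) + (2)(3^4)(1) = 162.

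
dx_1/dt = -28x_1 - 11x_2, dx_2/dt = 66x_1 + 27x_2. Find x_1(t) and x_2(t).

x_1(t) = -K_1e^(-6t) + K_2e^(5t), x_2(t) = 2K_1e^(-6t) - 3K_2e^(5t)

Coefficient matrix A = [[-28, -11], [66, 27]].
Characteristic polynomial det(A - λI) = λ^2 + λ - 30 = 0.
Eigenvalues λ = -6, 5.
For λ=-6: (A-λI) row 1 is [-22, -11], so an eigenvector is (-1, 2).
For λ=5: (A-λI) row 1 is [-33, -11], so an eigenvector is (1, -3).
General solution: K_1e^(-6t)(-1,2) + K_2e^(5t)(1,-3).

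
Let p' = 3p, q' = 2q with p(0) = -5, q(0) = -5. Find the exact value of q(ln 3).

A = [[3,0],[0,2]]; eigenvalues λ = 2, 3.
Eigenvectors: (0,1) for λ=2, (-1,0) for λ=3.
From the initial condition, c_1 = -5, c_2 = 5.
q(ln 3) = (-5)(3^2)(1) + (5)(3^3)(0) = -45.

-45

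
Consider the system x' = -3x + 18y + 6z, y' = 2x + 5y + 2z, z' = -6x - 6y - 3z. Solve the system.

Coefficient matrix A = [[-3, 18, 6], [2, 5, 2], [-6, -6, -3]].
det(A - λI) = 0 gives eigenvalues λ = -1, 3, -3.
For λ=-1: eigenvector (0,-1,3).
For λ=3: eigenvector (1,1,-2).
For λ=-3: eigenvector (1,-1,3).
General solution: c_1e^(-t)(0,-1,3) + c_2e^(3t)(1,1,-2) + c_3e^(-3t)(1,-1,3).

x(t) = c_2e^(3t) + c_3e^(-3t), y(t) = -c_1e^(-t) + c_2e^(3t) - c_3e^(-3t), z(t) = 3c_1e^(-t) - 2c_2e^(3t) + 3c_3e^(-3t)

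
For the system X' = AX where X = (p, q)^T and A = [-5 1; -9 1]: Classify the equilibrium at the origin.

A = [[-5,1],[-9,1]]; det(A-λI) = λ^2 + 4λ + 4.
repeated λ = -2 with a single eigenvector.

stable improper node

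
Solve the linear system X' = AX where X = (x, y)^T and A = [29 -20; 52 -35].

Coefficient matrix A = [[29, -20], [52, -35]].
Characteristic polynomial det(A - λI) = λ^2 + 6λ + 25 = 0.
Eigenvalues λ = -3 ± 4i (complex conjugate pair).
For λ=-3+4i: an eigenvector is (2,3) - i(1,2) = (2 - i, 3 - 2i).
A real fundamental pair from Re and Im of e^((-3+4i)t)v: X_1 = e^(-3t)(cos(4t)·(2,3) + sin(4t)·(1,2)), X_2 = e^(-3t)(sin(4t)·(2,3) - cos(4t)·(1,2)).
General solution: C_1X_1 + C_2X_2.

x(t) = C_1e^(-3t)sin(4t) + 2C_1e^(-3t)cos(4t) + 2C_2e^(-3t)sin(4t) - C_2e^(-3t)cos(4t), y(t) = 2C_1e^(-3t)sin(4t) + 3C_1e^(-3t)cos(4t) + 3C_2e^(-3t)sin(4t) - 2C_2e^(-3t)cos(4t)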